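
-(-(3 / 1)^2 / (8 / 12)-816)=1659 / 2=829.50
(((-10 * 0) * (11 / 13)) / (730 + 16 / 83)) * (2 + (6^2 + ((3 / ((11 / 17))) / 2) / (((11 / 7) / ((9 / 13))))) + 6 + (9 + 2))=0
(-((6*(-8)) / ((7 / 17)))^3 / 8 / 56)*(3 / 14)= 12734496 / 16807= 757.69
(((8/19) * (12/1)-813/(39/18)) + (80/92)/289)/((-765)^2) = -607756858/960827672025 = -0.00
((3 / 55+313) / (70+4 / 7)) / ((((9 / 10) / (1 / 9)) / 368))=44353568 / 220077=201.54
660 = 660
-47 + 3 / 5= -46.40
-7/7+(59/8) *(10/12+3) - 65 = -1811/48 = -37.73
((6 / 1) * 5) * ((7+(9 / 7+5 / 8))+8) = 14205 / 28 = 507.32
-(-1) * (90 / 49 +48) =2442 / 49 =49.84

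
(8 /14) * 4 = 16 /7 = 2.29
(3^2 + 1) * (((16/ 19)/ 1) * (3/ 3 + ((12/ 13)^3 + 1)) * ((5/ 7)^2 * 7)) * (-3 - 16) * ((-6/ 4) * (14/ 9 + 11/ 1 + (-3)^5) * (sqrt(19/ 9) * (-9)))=25394056000 * sqrt(19)/ 15379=7197485.13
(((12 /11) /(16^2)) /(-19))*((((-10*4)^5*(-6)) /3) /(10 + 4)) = -4800000 /1463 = -3280.93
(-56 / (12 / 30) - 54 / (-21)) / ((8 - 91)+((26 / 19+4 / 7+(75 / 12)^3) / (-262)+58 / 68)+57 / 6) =5210253568 / 2789836669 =1.87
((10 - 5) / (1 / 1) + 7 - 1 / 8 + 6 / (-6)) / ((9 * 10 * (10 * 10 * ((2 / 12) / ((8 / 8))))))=29 / 4000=0.01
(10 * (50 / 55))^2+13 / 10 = 101573 / 1210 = 83.94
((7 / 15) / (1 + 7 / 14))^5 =537824 / 184528125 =0.00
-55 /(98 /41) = -2255 /98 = -23.01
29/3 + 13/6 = 71/6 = 11.83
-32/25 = -1.28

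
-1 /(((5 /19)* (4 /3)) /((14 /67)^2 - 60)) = 3835302 /22445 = 170.88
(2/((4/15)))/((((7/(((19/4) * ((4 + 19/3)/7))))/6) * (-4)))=-8835/784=-11.27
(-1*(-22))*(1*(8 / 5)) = 176 / 5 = 35.20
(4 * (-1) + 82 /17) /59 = 14 /1003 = 0.01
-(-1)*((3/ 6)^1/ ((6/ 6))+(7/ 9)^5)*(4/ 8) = 92663/ 236196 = 0.39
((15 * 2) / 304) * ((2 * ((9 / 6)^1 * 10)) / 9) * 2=25 / 38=0.66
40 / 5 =8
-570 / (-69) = 190 / 23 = 8.26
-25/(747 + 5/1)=-25/752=-0.03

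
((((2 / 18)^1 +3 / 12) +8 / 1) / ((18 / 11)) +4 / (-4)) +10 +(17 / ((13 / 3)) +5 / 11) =1713097 / 92664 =18.49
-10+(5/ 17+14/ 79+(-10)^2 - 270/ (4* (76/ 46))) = 5064213/ 102068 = 49.62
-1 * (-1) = 1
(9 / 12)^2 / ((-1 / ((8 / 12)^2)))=-1 / 4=-0.25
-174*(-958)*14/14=166692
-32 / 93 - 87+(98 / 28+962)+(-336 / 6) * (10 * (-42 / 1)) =4538057 / 186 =24398.16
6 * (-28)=-168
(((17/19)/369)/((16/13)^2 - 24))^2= 8254129/709785507240000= 0.00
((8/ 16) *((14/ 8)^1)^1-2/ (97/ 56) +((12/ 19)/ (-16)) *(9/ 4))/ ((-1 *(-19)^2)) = 10865/ 10645168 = 0.00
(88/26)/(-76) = -0.04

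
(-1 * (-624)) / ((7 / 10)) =6240 / 7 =891.43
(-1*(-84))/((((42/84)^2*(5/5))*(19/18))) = 6048/19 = 318.32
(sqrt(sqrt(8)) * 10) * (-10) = -100 * 2^(3/4) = -168.18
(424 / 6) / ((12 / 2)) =106 / 9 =11.78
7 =7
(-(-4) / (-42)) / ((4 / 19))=-19 / 42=-0.45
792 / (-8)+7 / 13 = -1280 / 13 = -98.46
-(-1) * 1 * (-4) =-4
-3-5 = -8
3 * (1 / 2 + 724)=4347 / 2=2173.50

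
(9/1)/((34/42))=189/17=11.12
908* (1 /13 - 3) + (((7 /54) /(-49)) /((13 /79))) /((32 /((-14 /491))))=-14637424817 /5514912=-2654.15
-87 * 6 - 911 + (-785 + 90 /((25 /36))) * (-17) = 48544 /5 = 9708.80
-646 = -646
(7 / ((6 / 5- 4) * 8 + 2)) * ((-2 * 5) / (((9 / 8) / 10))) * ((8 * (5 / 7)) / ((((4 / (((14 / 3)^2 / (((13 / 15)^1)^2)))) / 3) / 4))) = 392000000 / 25857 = 15160.30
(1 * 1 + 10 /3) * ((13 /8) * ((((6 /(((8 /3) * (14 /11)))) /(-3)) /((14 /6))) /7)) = -5577 /21952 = -0.25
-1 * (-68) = 68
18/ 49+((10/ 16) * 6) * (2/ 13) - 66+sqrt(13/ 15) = -82881/ 1274+sqrt(195)/ 15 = -64.12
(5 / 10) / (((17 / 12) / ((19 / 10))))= 57 / 85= 0.67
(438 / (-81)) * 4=-584 / 27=-21.63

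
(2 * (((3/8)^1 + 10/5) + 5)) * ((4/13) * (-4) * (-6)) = 1416/13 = 108.92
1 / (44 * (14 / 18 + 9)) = 9 / 3872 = 0.00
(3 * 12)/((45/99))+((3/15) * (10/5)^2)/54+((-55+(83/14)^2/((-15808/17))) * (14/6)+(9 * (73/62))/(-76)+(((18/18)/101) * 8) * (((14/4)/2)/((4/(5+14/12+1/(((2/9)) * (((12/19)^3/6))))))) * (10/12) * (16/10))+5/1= -39.11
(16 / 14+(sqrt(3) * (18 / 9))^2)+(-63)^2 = 27875 / 7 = 3982.14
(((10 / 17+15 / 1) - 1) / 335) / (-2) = -124 / 5695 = -0.02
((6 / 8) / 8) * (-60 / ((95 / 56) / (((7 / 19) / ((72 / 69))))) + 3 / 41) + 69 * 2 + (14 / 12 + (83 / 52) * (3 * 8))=3256745723 / 18471648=176.31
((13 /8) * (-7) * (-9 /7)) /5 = 117 /40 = 2.92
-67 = -67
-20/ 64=-5/ 16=-0.31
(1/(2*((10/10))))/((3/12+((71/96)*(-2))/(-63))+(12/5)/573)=1443960/801881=1.80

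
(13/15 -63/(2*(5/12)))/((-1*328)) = 1121/4920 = 0.23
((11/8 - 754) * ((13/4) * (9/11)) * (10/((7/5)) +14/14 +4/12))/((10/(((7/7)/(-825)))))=6966297/3388000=2.06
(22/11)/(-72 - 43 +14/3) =-6/331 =-0.02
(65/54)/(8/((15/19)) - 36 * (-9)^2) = -0.00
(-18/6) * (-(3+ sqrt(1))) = 12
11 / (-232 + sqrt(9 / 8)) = -20416 / 430583 -66 * sqrt(2) / 430583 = -0.05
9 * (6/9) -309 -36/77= -303.47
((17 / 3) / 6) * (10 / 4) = 85 / 36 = 2.36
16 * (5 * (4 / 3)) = 320 / 3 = 106.67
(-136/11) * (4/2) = -272/11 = -24.73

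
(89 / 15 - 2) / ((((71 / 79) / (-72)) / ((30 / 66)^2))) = -559320 / 8591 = -65.11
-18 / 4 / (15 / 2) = -3 / 5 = -0.60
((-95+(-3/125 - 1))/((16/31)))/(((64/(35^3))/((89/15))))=-3786294337/5120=-739510.61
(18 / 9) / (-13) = -2 / 13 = -0.15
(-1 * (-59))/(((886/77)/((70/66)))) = 14455/2658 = 5.44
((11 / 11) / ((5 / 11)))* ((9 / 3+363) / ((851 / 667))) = 116754 / 185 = 631.10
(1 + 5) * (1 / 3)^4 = 2 / 27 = 0.07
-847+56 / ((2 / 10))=-567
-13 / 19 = -0.68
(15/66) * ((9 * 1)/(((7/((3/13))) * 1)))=135/2002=0.07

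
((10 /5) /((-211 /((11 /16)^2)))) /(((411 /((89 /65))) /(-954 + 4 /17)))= 87304283 /6132909120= 0.01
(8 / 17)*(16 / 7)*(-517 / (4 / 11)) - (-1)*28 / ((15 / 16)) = -2676448 / 1785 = -1499.41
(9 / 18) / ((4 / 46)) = 23 / 4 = 5.75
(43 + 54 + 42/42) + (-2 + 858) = 954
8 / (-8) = -1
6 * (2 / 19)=12 / 19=0.63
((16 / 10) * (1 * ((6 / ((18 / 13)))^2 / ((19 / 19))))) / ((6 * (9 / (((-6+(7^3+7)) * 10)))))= 465088 / 243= 1913.94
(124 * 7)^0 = 1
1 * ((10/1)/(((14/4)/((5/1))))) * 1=100/7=14.29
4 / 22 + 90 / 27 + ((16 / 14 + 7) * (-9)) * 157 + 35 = -2648956 / 231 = -11467.34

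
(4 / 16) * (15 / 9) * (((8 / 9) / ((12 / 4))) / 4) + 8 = 1301 / 162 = 8.03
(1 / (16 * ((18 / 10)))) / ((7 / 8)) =5 / 126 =0.04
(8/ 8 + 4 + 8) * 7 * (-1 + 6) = 455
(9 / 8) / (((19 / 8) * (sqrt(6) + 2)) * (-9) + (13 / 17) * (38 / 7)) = 1035657 / 29847955 - 1147041 * sqrt(6) / 59695910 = -0.01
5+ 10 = 15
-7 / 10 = -0.70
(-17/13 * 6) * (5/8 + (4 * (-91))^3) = 19677245697/52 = 378408571.10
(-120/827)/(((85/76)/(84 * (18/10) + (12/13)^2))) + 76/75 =-3334748444/178197825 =-18.71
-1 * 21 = -21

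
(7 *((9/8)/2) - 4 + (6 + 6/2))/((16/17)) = 2431/256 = 9.50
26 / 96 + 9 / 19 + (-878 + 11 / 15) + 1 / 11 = -43961791 / 50160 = -876.43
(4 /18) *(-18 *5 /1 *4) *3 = -240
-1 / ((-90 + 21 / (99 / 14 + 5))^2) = -28561 / 222487056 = -0.00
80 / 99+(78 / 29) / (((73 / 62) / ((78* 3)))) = 112200136 / 209583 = 535.35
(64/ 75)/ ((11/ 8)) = 512/ 825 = 0.62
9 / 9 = 1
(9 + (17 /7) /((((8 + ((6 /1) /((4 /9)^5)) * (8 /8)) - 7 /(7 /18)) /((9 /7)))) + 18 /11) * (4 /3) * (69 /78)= 15135418134 /1205393189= 12.56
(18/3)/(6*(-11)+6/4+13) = -12/103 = -0.12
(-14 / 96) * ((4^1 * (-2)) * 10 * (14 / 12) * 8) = 980 / 9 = 108.89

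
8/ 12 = 2/ 3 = 0.67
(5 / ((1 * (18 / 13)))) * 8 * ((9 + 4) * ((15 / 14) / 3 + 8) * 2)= 43940 / 7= 6277.14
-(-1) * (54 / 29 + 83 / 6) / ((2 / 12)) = 2731 / 29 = 94.17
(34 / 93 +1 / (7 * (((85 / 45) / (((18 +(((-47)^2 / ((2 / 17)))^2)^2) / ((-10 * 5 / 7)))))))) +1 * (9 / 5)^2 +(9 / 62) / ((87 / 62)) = -48272746053851047241329 / 36679200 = -1316079577903854.15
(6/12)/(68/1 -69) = -1/2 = -0.50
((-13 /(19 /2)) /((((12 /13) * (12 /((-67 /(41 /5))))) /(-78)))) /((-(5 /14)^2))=7212751 /11685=617.27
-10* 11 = -110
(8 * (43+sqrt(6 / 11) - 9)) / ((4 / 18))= 1250.59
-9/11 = -0.82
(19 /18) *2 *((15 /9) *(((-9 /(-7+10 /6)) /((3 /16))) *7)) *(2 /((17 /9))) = 3990 /17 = 234.71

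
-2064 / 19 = -108.63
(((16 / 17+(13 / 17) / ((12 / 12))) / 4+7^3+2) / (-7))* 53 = -2615.37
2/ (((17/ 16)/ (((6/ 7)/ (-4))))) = -48/ 119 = -0.40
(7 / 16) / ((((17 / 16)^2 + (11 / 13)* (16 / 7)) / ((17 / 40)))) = 21658 / 356775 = 0.06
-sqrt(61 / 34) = -sqrt(2074) / 34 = -1.34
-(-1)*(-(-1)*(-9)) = -9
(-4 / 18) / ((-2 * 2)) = 1 / 18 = 0.06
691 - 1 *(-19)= 710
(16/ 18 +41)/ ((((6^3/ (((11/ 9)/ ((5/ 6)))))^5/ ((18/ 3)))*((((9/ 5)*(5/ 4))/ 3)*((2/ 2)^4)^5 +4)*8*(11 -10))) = 60716227/ 635989474742400000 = 0.00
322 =322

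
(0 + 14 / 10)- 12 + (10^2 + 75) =822 / 5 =164.40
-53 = -53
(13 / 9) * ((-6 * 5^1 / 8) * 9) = -195 / 4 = -48.75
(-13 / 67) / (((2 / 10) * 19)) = -0.05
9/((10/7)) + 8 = 143/10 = 14.30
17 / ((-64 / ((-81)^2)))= -111537 / 64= -1742.77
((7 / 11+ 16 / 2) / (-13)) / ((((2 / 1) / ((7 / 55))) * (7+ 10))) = -133 / 53482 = -0.00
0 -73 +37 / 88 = -6387 / 88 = -72.58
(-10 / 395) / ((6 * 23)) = -1 / 5451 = -0.00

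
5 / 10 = 1 / 2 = 0.50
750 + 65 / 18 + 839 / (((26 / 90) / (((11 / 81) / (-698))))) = 3416570 / 4537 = 753.05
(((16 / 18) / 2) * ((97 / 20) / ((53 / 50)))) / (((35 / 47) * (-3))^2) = 428546 / 1051785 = 0.41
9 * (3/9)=3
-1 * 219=-219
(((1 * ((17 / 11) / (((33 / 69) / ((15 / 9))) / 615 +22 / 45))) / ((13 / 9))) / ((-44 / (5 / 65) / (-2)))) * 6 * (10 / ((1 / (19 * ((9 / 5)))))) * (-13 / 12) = -5551134525 / 326646034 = -16.99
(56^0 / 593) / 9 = 1 / 5337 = 0.00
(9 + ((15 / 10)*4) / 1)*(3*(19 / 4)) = 855 / 4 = 213.75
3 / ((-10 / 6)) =-9 / 5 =-1.80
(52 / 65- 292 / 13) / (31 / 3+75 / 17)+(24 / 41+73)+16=11037007 / 125255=88.12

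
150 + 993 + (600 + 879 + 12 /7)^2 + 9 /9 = 107489281 /49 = 2193658.80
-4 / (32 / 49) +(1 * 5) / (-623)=-30567 / 4984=-6.13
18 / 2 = 9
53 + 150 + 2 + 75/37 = 7660/37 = 207.03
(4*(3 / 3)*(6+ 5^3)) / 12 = 131 / 3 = 43.67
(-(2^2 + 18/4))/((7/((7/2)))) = -17/4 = -4.25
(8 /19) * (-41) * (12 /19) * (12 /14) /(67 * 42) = -3936 /1185163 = -0.00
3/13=0.23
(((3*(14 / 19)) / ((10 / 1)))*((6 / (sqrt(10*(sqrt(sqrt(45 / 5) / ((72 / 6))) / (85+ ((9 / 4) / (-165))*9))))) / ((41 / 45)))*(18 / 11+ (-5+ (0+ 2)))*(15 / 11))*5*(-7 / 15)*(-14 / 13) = -833490*sqrt(205403) / 13479037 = -28.02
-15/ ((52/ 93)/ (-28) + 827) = -0.02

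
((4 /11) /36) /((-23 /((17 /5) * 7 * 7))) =-833 /11385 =-0.07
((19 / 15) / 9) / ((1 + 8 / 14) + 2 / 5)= 133 / 1863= 0.07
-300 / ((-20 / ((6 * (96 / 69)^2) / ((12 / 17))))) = 130560 / 529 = 246.81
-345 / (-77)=345 / 77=4.48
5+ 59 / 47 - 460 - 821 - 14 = -60571 / 47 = -1288.74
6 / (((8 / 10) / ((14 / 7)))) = 15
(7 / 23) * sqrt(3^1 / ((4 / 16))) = 14 * sqrt(3) / 23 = 1.05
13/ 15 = 0.87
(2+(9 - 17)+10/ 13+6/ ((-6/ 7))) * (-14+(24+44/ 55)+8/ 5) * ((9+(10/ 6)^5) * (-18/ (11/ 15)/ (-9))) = -34910464/ 3861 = -9041.82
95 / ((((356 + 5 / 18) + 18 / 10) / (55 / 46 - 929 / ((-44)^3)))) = 10105787925 / 31570084832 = 0.32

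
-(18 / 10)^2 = -81 / 25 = -3.24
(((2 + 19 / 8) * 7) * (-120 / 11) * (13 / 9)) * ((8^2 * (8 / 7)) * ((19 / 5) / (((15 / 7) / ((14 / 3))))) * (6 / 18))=-86754304 / 891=-97367.34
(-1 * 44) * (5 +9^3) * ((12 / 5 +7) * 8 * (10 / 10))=-2428659.20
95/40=2.38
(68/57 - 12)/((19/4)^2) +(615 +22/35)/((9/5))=147583897/432117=341.54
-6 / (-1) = 6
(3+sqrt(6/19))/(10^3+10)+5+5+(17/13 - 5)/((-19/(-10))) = sqrt(114)/19190+2010641/249470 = 8.06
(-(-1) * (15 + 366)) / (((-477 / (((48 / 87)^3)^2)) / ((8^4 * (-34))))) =296730700546048 / 94576908039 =3137.45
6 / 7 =0.86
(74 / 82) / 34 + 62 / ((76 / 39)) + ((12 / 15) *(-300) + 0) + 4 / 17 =-2753516 / 13243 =-207.92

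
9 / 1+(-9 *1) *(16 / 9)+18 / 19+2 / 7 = -5.77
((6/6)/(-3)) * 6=-2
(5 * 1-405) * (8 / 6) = -1600 / 3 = -533.33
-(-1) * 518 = 518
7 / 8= 0.88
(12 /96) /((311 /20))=5 /622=0.01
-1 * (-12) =12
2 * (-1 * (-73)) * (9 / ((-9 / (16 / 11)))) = -2336 / 11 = -212.36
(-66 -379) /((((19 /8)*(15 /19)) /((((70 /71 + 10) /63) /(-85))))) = 37024 /76041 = 0.49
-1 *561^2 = -314721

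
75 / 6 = 25 / 2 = 12.50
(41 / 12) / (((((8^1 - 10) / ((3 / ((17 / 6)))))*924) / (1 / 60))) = -41 / 1256640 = -0.00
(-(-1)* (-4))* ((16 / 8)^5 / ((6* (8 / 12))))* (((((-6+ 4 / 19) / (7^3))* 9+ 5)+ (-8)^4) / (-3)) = 285069088 / 6517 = 43742.38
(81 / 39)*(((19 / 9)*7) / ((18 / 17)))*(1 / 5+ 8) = 92701 / 390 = 237.69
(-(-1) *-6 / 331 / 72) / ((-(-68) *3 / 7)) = -7 / 810288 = -0.00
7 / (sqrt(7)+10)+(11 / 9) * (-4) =-1154 / 279 - 7 * sqrt(7) / 93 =-4.34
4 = 4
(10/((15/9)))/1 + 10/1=16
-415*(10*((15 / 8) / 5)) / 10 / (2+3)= -249 / 8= -31.12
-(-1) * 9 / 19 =9 / 19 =0.47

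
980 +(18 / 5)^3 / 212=6493958 / 6625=980.22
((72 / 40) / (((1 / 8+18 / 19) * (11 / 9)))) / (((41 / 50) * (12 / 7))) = 71820 / 73513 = 0.98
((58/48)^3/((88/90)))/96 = 121945/6488064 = 0.02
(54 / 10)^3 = 19683 / 125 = 157.46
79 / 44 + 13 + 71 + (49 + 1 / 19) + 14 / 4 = 115659 / 836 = 138.35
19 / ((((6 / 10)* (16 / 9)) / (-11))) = -3135 / 16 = -195.94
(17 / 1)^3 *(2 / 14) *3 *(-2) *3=-88434 / 7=-12633.43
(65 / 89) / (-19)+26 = 43901 / 1691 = 25.96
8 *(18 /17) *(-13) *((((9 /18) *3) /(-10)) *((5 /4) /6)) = 117 /34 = 3.44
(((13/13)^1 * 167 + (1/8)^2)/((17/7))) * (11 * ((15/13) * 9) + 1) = 56042427/7072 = 7924.55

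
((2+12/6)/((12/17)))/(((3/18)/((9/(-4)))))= -153/2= -76.50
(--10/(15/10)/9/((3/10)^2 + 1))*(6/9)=4000/8829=0.45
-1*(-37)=37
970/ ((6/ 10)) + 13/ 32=155239/ 96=1617.07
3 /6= 1 /2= 0.50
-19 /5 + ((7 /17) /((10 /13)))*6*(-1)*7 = -26.28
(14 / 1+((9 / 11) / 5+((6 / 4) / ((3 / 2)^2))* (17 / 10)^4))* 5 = 3255731 / 33000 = 98.66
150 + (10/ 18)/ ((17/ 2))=22960/ 153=150.07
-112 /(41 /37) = -4144 /41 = -101.07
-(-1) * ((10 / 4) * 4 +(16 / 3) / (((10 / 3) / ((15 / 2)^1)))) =22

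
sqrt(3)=1.73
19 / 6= 3.17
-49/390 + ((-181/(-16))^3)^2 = 6856556112739003/3271557120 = 2095808.16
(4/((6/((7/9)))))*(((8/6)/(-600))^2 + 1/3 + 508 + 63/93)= 22367205217/84746250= 263.93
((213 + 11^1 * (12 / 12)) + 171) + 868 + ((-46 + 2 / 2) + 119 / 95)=115829 / 95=1219.25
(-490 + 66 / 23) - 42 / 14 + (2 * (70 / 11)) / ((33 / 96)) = -453.11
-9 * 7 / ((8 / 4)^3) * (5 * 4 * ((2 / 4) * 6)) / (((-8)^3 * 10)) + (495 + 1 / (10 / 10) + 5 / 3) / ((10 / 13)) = 19877651 / 30720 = 647.06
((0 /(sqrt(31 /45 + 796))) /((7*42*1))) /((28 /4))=0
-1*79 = -79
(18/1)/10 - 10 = -8.20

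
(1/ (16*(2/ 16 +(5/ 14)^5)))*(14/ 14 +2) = 33614/ 23451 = 1.43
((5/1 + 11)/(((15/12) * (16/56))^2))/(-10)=-1568/125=-12.54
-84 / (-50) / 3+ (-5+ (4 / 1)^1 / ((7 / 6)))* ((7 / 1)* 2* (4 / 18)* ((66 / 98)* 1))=-10042 / 3675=-2.73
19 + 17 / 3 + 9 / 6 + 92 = 709 / 6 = 118.17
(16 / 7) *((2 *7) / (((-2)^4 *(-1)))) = -2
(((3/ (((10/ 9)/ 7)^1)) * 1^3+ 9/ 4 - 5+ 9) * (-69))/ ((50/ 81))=-2811267/ 1000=-2811.27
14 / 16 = 7 / 8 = 0.88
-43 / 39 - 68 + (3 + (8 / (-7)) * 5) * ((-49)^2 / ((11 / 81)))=-48057.92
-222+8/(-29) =-6446/29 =-222.28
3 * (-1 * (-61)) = 183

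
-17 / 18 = -0.94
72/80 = 9/10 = 0.90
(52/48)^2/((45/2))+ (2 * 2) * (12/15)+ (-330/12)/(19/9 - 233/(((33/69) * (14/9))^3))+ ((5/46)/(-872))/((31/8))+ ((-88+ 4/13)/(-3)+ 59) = 1110431997879362050127/12131668671355504440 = 91.53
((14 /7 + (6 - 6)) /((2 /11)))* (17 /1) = 187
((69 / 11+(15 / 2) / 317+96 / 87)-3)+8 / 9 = 9626609 / 1820214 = 5.29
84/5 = 16.80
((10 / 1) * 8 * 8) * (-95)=-60800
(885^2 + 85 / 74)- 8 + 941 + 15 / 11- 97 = 638227699 / 814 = 784063.51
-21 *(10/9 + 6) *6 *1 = -896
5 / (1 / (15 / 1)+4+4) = 75 / 121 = 0.62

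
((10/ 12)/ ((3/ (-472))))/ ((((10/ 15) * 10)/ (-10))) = 590/ 3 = 196.67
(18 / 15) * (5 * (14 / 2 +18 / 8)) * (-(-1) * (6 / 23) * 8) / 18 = 148 / 23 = 6.43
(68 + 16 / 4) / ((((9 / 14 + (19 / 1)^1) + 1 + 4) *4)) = 84 / 115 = 0.73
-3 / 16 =-0.19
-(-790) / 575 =1.37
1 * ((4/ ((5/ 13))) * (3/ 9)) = 52/ 15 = 3.47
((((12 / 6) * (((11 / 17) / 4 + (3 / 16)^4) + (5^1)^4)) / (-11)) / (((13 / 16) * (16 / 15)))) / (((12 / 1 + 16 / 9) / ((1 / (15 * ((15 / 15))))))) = -6268514409 / 9877716992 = -0.63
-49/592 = -0.08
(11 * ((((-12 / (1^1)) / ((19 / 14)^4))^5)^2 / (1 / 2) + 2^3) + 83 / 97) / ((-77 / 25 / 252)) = -832485217146733891281692758470969932014497053154906353412451500 / 1507677513543123284645518879624039073337034035421971467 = -552163980.47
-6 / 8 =-3 / 4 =-0.75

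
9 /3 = 3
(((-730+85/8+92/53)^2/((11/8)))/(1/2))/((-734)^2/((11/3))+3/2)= 5.10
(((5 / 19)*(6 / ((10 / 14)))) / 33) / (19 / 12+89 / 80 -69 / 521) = 0.03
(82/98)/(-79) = -0.01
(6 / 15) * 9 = 18 / 5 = 3.60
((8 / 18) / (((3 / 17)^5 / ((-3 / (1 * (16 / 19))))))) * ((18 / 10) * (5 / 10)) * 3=-26977283 / 1080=-24978.97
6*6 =36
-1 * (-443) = 443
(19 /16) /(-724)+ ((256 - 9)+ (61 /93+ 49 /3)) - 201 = 67857305 /1077312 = 62.99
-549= -549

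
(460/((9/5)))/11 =2300/99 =23.23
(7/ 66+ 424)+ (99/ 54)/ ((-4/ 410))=31177/ 132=236.19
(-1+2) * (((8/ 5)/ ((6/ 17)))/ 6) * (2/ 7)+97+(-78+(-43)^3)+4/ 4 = -25038337/ 315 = -79486.78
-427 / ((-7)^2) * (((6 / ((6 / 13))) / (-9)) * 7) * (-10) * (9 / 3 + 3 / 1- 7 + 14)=-103090 / 9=-11454.44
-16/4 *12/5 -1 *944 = -4768/5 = -953.60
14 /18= 7 /9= 0.78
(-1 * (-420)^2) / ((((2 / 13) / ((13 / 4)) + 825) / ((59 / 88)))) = -31408650 / 219109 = -143.35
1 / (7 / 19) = 19 / 7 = 2.71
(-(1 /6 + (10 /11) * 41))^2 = 6105841 /4356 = 1401.71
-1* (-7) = 7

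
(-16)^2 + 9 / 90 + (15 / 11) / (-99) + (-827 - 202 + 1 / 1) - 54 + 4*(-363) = -8268827 / 3630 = -2277.91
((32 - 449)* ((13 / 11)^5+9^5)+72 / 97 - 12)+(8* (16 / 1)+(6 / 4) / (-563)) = -24624277.63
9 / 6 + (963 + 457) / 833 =5339 / 1666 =3.20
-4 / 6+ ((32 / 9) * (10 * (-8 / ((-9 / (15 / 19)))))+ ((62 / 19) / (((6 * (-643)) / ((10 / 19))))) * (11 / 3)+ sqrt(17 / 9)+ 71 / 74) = 26.62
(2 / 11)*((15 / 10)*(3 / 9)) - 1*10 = -109 / 11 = -9.91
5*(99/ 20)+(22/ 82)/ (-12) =6083/ 246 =24.73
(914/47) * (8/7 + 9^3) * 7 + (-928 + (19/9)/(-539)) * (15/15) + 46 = 22460129107/227997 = 98510.63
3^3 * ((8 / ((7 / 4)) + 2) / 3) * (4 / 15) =552 / 35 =15.77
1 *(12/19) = 12/19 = 0.63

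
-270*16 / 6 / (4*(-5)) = 36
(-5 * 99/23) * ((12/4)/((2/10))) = -7425/23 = -322.83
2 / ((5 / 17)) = 34 / 5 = 6.80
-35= -35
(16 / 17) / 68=4 / 289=0.01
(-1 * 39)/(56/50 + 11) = -325/101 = -3.22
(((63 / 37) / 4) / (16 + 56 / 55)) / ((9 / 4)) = 385 / 34632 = 0.01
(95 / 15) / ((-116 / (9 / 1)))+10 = 1103 / 116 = 9.51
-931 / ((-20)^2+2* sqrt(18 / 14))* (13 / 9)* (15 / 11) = -42360500 / 9239703+60515* sqrt(7) / 6159802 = -4.56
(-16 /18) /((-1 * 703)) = 8 /6327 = 0.00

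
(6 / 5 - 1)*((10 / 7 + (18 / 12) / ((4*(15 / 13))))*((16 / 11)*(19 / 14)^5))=2.35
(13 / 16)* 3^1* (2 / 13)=3 / 8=0.38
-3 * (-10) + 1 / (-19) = 569 / 19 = 29.95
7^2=49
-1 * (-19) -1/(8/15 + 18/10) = 130/7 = 18.57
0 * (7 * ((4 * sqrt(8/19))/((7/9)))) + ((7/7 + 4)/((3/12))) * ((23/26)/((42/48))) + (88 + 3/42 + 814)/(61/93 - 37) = -217697/47320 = -4.60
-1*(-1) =1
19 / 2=9.50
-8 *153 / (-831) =1.47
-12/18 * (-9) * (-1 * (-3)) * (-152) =-2736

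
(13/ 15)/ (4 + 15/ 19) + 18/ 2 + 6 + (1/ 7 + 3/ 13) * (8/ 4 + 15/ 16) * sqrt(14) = 799 * sqrt(14)/ 728 + 1594/ 105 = 19.29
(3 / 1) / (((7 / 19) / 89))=724.71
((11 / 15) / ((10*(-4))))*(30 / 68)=-11 / 1360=-0.01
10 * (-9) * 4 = -360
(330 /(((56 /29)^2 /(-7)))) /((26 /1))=-138765 /5824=-23.83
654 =654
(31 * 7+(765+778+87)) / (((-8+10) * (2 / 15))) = 27705 / 4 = 6926.25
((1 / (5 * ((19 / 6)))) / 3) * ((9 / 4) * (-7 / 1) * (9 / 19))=-567 / 3610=-0.16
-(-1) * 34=34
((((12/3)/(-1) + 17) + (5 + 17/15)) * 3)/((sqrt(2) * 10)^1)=287 * sqrt(2)/100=4.06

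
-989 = -989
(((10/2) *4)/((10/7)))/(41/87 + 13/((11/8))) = 1914/1357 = 1.41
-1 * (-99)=99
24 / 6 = 4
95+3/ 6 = 191/ 2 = 95.50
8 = 8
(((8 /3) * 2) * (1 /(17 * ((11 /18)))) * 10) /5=192 /187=1.03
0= 0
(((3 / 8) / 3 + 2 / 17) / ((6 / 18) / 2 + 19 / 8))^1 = 99 / 1037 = 0.10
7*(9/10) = 63/10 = 6.30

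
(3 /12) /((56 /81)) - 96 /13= -20451 /2912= -7.02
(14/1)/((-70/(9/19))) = -9/95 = -0.09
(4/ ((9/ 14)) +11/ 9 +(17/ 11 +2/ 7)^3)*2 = 111633400/ 4108797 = 27.17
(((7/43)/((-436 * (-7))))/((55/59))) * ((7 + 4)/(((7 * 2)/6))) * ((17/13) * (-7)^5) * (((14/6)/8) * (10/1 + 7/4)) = -792298787/38995840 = -20.32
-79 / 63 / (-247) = 79 / 15561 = 0.01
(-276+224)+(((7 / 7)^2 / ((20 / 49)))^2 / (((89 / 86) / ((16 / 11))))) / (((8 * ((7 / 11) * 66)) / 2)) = -15257651 / 293700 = -51.95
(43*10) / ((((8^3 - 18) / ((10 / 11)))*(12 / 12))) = 0.79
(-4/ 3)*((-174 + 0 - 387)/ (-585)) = -748/ 585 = -1.28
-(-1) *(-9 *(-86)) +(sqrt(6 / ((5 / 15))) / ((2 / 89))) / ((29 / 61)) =16287 *sqrt(2) / 58 +774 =1171.13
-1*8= -8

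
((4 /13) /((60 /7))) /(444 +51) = 7 /96525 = 0.00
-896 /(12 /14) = -3136 /3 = -1045.33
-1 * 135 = -135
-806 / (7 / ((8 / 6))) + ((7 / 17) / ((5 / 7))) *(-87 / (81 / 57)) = -1011113 / 5355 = -188.82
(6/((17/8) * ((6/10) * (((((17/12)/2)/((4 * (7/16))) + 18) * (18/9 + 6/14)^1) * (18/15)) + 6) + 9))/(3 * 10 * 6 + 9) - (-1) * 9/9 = 7952869/7950069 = 1.00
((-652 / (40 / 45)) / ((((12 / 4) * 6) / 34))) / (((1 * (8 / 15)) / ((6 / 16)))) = -974.18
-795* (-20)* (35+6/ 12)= 564450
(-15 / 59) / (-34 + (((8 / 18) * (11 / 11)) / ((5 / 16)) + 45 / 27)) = 675 / 82069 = 0.01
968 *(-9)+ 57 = -8655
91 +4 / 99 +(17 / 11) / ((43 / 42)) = 393985 / 4257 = 92.55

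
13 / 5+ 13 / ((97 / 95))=15.33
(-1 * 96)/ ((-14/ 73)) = 3504/ 7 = 500.57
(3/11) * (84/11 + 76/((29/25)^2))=1779432/101761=17.49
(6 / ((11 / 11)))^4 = 1296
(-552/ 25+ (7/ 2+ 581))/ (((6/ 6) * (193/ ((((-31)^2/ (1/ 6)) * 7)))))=567509901/ 4825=117618.63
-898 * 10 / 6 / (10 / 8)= -3592 / 3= -1197.33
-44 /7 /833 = -44 /5831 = -0.01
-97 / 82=-1.18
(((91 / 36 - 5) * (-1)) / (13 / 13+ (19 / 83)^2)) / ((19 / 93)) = 19006751 / 1653000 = 11.50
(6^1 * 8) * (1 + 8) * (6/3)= 864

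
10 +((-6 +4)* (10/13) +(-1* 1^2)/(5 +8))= 109/13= 8.38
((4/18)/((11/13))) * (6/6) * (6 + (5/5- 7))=0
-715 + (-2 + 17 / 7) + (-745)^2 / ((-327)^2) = -530973683 / 748503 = -709.38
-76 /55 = -1.38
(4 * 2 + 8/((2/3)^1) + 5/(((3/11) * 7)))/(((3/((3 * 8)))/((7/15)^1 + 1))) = 16720/63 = 265.40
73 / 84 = 0.87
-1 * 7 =-7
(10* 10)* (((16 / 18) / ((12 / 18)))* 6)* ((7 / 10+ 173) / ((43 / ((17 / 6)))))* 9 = 3543480 / 43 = 82406.51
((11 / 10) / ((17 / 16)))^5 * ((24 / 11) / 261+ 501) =46005269725184 / 77204724375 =595.89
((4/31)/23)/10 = 2/3565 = 0.00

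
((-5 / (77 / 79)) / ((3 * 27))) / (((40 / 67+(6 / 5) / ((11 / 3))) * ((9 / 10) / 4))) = -2646500 / 8690409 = -0.30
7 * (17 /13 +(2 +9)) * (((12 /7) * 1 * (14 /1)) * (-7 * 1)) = -188160 /13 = -14473.85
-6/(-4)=3/2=1.50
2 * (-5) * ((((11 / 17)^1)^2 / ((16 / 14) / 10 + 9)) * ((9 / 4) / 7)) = -2475 / 16762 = -0.15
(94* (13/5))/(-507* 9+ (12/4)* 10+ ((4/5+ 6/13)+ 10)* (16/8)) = -15886/293181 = -0.05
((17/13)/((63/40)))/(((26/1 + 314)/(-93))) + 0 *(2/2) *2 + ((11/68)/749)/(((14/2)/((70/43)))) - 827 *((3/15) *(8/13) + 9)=-1611104525669/213532410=-7545.01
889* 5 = 4445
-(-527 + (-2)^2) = 523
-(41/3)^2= -1681/9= -186.78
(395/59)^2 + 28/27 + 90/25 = 23242481/469935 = 49.46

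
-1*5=-5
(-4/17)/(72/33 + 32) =-11/1598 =-0.01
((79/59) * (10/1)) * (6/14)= 2370/413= 5.74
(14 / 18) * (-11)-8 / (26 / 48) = -2729 / 117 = -23.32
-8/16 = -1/2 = -0.50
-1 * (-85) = 85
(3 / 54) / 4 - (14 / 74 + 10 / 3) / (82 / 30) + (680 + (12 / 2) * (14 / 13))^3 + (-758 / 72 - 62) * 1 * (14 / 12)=116436168467684171 / 359947692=323480803.06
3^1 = 3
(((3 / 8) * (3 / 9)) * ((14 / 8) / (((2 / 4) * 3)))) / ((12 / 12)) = 7 / 48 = 0.15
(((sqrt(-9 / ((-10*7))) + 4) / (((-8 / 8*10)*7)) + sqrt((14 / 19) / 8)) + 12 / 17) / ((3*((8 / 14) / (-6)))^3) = -9457 / 340-343*sqrt(133) / 304 + 21*sqrt(70) / 800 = -40.61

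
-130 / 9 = -14.44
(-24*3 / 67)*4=-288 / 67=-4.30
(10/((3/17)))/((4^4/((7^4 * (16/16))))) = 204085/384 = 531.47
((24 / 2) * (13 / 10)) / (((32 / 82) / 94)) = 3757.65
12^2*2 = 288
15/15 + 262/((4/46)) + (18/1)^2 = 3338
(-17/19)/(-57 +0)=17/1083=0.02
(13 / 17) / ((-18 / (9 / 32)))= -13 / 1088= -0.01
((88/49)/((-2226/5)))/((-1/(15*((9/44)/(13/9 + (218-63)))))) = 0.00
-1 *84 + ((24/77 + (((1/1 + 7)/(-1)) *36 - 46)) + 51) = -366.69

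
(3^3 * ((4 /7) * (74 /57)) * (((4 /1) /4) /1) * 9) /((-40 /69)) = -206793 /665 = -310.97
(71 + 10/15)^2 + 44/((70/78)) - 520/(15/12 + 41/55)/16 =714774791/138285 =5168.85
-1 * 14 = -14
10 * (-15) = -150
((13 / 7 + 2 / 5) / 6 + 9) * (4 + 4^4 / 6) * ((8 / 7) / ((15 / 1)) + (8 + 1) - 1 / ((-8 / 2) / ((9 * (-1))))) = 5645123 / 1890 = 2986.84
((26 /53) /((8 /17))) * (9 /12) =663 /848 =0.78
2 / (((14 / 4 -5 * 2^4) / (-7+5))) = 8 / 153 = 0.05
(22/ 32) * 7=77/ 16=4.81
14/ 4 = 7/ 2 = 3.50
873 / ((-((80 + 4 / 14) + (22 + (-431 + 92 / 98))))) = 42777 / 16061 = 2.66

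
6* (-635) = -3810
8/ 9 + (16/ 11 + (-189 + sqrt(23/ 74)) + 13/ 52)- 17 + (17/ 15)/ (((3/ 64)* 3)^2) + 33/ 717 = -1866075313/ 12776940 + sqrt(1702)/ 74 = -145.49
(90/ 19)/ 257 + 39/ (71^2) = 644127/ 24615203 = 0.03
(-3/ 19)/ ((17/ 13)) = -39/ 323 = -0.12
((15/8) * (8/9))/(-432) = -0.00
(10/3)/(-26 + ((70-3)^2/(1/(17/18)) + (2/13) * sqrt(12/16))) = 769068300/972166419253-14040 * sqrt(3)/972166419253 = 0.00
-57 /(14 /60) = -1710 /7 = -244.29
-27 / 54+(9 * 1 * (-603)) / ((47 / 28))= -303959 / 94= -3233.61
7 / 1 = 7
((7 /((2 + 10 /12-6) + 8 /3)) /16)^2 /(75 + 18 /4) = 49 /5088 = 0.01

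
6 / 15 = 0.40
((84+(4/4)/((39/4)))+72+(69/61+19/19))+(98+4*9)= 695224/2379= 292.23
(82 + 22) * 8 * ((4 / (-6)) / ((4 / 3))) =-416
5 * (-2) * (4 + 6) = -100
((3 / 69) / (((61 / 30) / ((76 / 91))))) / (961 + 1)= 1140 / 61410713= 0.00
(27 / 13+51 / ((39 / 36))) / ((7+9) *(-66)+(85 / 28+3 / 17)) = -304164 / 6514651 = -0.05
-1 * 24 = -24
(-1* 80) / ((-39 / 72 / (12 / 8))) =2880 / 13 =221.54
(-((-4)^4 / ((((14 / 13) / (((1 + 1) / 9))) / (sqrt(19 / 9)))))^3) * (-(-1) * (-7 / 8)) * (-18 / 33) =-175082831872 * sqrt(19) / 3536379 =-215805.03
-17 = -17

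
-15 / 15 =-1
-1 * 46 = -46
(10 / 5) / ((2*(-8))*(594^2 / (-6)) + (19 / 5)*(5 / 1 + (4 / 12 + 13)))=6 / 2822897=0.00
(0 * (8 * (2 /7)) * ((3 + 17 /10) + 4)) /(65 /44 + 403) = 0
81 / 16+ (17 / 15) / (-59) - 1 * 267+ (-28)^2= 7392133 / 14160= 522.04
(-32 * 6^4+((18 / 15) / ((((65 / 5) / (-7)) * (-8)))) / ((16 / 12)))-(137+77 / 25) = -216382501 / 5200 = -41612.02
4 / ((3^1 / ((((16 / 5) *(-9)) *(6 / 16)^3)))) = -2.02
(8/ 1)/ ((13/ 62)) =496/ 13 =38.15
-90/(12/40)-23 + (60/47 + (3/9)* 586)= -17821/141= -126.39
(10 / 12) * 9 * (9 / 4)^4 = 98415 / 512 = 192.22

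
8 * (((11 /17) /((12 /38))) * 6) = 1672 /17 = 98.35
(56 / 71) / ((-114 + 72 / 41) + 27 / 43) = -98728 / 13971309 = -0.01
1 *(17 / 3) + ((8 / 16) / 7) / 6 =159 / 28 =5.68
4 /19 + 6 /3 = 42 /19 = 2.21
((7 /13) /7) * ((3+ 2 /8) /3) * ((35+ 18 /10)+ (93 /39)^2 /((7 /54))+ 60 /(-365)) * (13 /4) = 17380193 /797160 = 21.80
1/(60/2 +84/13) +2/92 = 268/5451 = 0.05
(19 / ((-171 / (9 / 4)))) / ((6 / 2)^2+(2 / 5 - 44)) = 5 / 692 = 0.01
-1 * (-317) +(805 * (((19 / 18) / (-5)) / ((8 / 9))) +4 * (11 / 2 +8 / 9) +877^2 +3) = 110776805 / 144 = 769283.37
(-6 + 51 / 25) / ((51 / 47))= -1551 / 425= -3.65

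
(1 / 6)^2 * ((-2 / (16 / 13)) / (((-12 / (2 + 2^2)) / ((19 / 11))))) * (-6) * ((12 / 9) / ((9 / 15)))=-1235 / 2376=-0.52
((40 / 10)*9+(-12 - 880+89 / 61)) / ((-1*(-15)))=-52127 / 915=-56.97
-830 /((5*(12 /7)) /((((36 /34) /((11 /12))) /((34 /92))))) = -962136 /3179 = -302.65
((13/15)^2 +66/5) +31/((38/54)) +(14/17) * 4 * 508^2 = 61784737022/72675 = 850151.18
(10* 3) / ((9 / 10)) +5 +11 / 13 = 1528 / 39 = 39.18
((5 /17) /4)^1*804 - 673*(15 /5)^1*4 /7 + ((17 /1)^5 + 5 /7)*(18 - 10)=193082041 /17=11357767.12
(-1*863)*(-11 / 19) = 9493 / 19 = 499.63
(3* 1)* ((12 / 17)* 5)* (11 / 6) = 330 / 17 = 19.41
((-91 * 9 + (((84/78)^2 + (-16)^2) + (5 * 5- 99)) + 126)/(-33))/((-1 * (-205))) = 2611/34645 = 0.08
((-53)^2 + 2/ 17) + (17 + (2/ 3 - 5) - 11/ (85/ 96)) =716387/ 255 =2809.36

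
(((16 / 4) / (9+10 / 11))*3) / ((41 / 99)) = 13068 / 4469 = 2.92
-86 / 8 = -43 / 4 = -10.75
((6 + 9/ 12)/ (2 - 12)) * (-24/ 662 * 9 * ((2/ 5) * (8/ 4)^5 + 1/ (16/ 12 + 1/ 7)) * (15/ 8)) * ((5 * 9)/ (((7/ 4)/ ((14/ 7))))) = 41117787/ 143654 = 286.23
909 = 909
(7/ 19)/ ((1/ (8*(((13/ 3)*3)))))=728/ 19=38.32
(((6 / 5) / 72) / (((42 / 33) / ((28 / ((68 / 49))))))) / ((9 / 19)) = 10241 / 18360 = 0.56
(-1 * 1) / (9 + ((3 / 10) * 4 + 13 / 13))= -5 / 56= -0.09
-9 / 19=-0.47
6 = 6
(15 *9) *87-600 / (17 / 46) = 10121.47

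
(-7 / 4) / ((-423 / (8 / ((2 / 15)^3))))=13.96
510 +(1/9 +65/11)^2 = 5353726/9801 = 546.24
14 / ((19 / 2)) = 28 / 19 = 1.47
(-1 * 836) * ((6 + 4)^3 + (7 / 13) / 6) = -32606926 / 39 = -836075.03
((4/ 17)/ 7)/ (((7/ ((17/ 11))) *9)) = 4/ 4851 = 0.00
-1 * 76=-76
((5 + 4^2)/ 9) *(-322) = -2254/ 3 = -751.33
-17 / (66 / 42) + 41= 332 / 11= 30.18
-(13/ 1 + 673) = -686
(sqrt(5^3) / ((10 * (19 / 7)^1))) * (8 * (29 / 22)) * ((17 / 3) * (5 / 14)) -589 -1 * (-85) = -504 + 2465 * sqrt(5) / 627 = -495.21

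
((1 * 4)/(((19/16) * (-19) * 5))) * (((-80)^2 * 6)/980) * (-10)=245760/17689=13.89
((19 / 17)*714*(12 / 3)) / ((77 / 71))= 32376 / 11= 2943.27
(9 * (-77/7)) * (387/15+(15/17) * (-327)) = 2210868/85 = 26010.21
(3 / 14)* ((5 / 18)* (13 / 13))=5 / 84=0.06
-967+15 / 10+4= -961.50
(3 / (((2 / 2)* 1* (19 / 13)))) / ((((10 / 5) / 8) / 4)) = 624 / 19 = 32.84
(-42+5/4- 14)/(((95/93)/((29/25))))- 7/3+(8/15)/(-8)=-613443/9500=-64.57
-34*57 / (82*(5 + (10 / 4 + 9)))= -646 / 451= -1.43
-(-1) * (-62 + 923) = 861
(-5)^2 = 25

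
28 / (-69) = -28 / 69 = -0.41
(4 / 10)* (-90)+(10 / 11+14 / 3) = -1004 / 33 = -30.42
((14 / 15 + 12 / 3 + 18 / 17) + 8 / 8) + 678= 174673 / 255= 684.99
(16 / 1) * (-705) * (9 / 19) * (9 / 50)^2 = -411156 / 2375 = -173.12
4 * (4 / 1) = 16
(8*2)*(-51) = -816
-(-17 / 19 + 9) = -154 / 19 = -8.11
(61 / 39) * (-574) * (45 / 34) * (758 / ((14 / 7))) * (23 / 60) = -152608519 / 884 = -172634.07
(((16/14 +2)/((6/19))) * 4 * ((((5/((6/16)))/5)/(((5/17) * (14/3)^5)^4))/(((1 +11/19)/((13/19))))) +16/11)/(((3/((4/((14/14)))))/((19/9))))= 34774618667258810153656237319/8493471827596049924044800000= 4.09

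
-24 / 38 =-12 / 19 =-0.63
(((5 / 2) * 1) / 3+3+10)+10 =143 / 6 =23.83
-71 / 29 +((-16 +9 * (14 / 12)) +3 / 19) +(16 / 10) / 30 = -639467 / 82650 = -7.74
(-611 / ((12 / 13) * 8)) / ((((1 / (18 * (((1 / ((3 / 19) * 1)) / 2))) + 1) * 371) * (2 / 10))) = -754585 / 688576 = -1.10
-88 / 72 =-11 / 9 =-1.22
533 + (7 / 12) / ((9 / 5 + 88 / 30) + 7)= 375267 / 704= 533.05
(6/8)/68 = 3/272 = 0.01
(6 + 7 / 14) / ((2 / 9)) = 117 / 4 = 29.25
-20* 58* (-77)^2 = -6877640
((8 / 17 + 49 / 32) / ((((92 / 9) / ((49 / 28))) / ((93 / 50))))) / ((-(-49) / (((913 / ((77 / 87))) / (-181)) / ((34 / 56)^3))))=-46073236671 / 139079169200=-0.33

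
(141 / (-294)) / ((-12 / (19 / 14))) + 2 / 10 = 20929 / 82320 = 0.25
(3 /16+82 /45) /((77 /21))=1447 /2640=0.55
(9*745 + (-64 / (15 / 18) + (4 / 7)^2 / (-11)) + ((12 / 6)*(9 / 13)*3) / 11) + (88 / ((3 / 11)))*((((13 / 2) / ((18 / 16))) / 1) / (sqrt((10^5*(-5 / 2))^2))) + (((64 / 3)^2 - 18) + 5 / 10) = 41776280472419 / 5912156250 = 7066.17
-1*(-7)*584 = 4088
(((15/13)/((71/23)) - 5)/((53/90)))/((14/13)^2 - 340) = 416325/17957036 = 0.02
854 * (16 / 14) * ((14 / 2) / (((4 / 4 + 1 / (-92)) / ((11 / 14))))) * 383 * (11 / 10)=1040307664 / 455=2286390.47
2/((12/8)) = 4/3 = 1.33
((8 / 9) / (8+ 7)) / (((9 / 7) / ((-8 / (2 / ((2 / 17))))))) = -448 / 20655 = -0.02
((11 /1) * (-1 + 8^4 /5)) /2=45001 /10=4500.10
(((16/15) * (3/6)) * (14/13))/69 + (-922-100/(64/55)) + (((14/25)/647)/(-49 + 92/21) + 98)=-593779446264299/652555659600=-909.93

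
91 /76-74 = -5533 /76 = -72.80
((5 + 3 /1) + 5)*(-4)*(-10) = 520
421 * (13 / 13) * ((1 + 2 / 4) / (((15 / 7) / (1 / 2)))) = 2947 / 20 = 147.35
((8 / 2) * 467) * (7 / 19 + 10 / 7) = 446452 / 133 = 3356.78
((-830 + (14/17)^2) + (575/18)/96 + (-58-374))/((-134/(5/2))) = 23.53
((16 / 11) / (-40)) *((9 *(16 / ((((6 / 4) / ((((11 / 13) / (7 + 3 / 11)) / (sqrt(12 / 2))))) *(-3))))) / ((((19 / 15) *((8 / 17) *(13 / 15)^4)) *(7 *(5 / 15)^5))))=460090125 *sqrt(6) / 197527876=5.71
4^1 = 4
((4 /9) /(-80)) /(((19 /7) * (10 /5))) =-7 /6840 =-0.00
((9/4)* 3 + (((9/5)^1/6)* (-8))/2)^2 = 30.80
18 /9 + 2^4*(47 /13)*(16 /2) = 6042 /13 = 464.77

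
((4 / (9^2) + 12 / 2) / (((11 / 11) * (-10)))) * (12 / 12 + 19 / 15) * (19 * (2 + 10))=-126616 / 405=-312.63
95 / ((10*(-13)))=-19 / 26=-0.73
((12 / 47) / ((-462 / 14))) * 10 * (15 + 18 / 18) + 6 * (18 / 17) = 44956 / 8789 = 5.12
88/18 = 44/9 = 4.89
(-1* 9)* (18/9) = -18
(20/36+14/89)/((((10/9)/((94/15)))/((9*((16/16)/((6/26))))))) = 348881/2225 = 156.80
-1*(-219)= 219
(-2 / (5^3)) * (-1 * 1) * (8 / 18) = 8 / 1125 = 0.01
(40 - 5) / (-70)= -1 / 2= -0.50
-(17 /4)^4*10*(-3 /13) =1252815 /1664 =752.89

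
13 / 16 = 0.81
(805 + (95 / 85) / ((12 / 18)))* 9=246843 / 34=7260.09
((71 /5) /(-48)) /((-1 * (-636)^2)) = 0.00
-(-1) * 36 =36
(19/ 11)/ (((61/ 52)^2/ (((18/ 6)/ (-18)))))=-25688/ 122793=-0.21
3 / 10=0.30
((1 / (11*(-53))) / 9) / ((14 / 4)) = -2 / 36729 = -0.00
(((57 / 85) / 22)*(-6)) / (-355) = 0.00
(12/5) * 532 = 6384/5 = 1276.80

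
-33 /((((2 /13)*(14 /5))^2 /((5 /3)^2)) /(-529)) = 614631875 /2352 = 261323.08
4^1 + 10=14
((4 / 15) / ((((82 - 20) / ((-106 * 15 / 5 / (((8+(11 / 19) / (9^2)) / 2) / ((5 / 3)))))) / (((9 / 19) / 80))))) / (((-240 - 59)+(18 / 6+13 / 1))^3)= 12879 / 86583960814310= 0.00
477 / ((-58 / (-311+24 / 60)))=740781 / 290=2554.42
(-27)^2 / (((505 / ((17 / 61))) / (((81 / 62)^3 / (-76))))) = -6586148313 / 557968747040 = -0.01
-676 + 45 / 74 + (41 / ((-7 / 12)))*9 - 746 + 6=-1060845 / 518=-2047.96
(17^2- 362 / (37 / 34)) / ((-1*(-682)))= -1615 / 25234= -0.06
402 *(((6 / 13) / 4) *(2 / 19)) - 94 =-22012 / 247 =-89.12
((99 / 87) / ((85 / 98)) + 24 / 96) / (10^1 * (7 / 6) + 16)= 46203 / 818380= 0.06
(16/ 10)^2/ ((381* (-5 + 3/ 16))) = -1024/ 733425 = -0.00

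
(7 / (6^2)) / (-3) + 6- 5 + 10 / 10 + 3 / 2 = 371 / 108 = 3.44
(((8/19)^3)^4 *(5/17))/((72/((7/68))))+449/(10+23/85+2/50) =1098547486668870816611585/25226438281879933422702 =43.55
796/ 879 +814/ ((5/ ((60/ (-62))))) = -4268360/ 27249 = -156.64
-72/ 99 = -8/ 11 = -0.73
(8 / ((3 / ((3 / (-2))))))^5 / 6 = -170.67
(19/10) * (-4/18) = -19/45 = -0.42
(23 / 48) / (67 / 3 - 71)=-23 / 2336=-0.01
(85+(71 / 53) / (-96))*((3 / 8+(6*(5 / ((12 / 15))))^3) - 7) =91199814599 / 20352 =4481122.97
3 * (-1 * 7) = -21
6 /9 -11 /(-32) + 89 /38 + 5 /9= 21385 /5472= 3.91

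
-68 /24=-17 /6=-2.83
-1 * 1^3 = -1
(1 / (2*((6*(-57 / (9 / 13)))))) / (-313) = 1 / 309244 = 0.00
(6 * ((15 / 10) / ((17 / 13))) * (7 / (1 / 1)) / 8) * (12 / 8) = 2457 / 272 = 9.03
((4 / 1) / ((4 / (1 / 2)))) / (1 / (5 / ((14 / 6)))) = 15 / 14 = 1.07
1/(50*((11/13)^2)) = 0.03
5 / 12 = 0.42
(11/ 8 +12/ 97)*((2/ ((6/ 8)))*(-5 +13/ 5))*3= -13956/ 485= -28.78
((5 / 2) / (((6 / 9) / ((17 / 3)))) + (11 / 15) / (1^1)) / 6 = 1319 / 360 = 3.66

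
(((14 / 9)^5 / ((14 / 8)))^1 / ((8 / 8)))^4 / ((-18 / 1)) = -4460448435833592086528 / 109418989131512359209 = -40.76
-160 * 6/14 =-480/7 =-68.57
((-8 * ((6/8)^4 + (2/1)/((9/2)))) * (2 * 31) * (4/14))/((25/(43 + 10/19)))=-44941661/239400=-187.73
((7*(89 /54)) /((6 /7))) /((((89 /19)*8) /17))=15827 /2592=6.11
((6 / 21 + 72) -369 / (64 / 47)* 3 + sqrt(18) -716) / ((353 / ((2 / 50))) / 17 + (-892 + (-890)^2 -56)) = -11093979 / 6029367232 + 51* sqrt(2) / 13458409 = -0.00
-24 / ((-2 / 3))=36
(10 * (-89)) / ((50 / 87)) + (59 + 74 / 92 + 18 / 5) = -68319 / 46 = -1485.20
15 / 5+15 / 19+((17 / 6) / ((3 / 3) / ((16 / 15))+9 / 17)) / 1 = 6848 / 1197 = 5.72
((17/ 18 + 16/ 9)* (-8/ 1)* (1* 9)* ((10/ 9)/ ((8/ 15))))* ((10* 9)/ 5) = -7350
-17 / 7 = -2.43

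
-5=-5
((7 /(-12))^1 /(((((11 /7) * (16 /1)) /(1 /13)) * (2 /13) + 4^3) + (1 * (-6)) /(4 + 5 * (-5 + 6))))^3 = -117649 /869343261184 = -0.00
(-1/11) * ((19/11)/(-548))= 19/66308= 0.00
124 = 124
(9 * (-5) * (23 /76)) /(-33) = 345 /836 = 0.41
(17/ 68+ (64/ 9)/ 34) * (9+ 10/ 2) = 1967/ 306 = 6.43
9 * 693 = 6237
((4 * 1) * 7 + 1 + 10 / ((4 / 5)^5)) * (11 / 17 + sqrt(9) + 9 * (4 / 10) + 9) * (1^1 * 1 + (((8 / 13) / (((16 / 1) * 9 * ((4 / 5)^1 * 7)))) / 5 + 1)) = 110300101273 / 57028608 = 1934.12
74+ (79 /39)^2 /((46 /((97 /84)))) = 435514033 /5877144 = 74.10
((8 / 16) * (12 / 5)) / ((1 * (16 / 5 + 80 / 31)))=93 / 448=0.21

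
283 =283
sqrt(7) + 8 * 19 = sqrt(7) + 152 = 154.65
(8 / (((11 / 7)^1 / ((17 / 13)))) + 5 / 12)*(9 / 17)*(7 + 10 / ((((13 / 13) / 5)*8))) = 1930101 / 38896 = 49.62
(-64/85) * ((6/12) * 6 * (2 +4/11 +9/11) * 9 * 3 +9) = -187776/935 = -200.83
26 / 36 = 13 / 18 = 0.72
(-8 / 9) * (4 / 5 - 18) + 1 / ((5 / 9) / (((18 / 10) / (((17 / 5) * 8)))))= 94297 / 6120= 15.41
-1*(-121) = 121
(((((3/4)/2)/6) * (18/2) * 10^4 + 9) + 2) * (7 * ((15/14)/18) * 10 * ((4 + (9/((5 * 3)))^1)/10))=32407/3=10802.33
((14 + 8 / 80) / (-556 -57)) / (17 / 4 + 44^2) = -94 / 7929155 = -0.00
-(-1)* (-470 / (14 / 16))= -3760 / 7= -537.14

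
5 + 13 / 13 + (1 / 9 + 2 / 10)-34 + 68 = 1814 / 45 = 40.31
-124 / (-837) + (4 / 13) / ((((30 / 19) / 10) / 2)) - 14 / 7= 718 / 351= 2.05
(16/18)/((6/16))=64/27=2.37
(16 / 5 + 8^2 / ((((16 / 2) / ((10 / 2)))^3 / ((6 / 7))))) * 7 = 2323 / 20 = 116.15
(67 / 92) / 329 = 67 / 30268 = 0.00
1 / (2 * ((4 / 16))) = 2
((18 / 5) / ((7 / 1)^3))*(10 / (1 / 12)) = 432 / 343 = 1.26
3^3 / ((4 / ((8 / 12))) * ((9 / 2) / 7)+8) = 189 / 83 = 2.28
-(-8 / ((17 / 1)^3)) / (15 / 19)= 0.00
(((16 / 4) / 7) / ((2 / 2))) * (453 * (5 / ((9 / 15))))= 15100 / 7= 2157.14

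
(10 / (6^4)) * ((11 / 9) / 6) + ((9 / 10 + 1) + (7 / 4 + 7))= 1863599 / 174960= 10.65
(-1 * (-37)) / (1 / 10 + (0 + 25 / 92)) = 17020 / 171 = 99.53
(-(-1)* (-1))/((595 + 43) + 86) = -1/724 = -0.00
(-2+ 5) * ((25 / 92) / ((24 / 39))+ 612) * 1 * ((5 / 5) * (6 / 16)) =4056813 / 5888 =689.00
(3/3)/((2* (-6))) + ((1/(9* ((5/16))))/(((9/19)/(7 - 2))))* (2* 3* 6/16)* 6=607/12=50.58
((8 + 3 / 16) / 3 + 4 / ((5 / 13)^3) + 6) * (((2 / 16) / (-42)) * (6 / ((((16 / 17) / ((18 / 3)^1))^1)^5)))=-54536876332983 / 3670016000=-14860.12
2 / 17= 0.12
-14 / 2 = -7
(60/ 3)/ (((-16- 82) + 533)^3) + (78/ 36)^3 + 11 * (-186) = -268119861743/ 131700600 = -2035.83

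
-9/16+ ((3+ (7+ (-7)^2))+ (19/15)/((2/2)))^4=10685471394871/810000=13191939.99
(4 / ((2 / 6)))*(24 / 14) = 144 / 7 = 20.57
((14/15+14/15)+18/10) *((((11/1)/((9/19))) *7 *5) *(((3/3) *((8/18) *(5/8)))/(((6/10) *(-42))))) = -287375/8748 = -32.85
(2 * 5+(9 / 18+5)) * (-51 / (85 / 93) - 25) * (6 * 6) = -225432 / 5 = -45086.40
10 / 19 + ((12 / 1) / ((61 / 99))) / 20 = 8693 / 5795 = 1.50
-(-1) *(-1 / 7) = -1 / 7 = -0.14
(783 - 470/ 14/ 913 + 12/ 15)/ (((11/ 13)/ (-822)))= -267632515644/ 351505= -761390.35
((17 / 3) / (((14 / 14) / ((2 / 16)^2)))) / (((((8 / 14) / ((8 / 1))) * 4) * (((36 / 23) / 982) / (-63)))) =-9407069 / 768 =-12248.79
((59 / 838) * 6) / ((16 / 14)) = 1239 / 3352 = 0.37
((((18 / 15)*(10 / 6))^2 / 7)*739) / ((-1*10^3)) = -739 / 1750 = -0.42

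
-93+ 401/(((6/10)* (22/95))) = 2792.98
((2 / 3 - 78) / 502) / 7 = -116 / 5271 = -0.02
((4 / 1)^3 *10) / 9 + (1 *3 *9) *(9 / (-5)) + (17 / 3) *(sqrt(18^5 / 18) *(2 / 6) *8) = 221333 / 45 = 4918.51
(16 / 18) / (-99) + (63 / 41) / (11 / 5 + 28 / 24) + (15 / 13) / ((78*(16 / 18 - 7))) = 554972567 / 1247095278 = 0.45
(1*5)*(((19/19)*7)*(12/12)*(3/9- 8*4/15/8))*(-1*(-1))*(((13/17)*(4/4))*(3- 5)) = -3.57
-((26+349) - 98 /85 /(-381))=-375.00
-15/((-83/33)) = 5.96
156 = 156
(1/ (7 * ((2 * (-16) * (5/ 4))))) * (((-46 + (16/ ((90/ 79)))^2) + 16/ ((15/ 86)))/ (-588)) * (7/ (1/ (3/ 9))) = 246017/ 71442000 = 0.00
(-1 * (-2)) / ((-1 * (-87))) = 0.02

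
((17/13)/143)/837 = 17/1555983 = 0.00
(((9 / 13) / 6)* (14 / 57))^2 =49 / 61009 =0.00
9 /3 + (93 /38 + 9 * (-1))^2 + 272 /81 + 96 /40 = 30232273 /584820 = 51.70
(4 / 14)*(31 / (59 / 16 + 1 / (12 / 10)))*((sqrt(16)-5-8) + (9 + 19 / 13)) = 1824 / 637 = 2.86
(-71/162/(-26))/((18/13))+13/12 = 6389/5832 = 1.10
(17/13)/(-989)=-17/12857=-0.00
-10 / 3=-3.33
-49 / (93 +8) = -49 / 101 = -0.49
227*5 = 1135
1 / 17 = 0.06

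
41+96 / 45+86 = 1937 / 15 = 129.13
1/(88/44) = 1/2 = 0.50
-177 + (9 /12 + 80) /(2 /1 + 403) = -286417 /1620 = -176.80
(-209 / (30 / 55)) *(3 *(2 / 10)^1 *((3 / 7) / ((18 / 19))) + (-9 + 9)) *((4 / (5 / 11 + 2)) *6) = -960982 / 945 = -1016.91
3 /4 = 0.75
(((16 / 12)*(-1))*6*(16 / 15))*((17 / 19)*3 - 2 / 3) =-17.22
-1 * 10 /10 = -1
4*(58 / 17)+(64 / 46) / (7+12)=101928 / 7429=13.72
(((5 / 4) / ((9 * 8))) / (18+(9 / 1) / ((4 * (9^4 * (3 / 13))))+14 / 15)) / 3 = 2025 / 6625672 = 0.00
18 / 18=1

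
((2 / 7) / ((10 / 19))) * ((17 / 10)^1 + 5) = 1273 / 350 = 3.64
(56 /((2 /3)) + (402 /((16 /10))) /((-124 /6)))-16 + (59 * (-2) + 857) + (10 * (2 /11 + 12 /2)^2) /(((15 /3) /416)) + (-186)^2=2016106073 /30008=67185.62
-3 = -3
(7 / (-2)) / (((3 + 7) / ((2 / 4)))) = -7 / 40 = -0.18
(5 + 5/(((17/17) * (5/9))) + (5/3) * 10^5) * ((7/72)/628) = 1750147/67824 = 25.80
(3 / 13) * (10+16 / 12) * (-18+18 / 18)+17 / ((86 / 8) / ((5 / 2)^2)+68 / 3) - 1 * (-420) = 376.24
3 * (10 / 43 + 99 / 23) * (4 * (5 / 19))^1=269220 / 18791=14.33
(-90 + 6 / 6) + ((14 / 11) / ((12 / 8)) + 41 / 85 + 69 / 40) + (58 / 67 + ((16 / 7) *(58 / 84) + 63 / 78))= -26398685771 / 319238920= -82.69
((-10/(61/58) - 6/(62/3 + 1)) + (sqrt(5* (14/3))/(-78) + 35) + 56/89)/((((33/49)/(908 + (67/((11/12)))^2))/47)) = 15884492922185636/1409069805 - 870861026* sqrt(210)/467181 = 11246021.75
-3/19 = -0.16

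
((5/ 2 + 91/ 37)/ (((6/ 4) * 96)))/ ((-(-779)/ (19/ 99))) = 367/ 43252704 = 0.00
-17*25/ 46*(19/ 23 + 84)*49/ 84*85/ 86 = -493359125/ 1091856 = -451.85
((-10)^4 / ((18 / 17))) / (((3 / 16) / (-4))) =-5440000 / 27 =-201481.48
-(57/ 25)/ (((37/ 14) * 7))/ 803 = -114/ 742775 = -0.00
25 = 25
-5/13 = -0.38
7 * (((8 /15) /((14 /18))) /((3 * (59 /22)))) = 176 /295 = 0.60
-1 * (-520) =520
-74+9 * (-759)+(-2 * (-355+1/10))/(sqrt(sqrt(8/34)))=-6905+3549 * 17^(1/4) * sqrt(2)/10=-5885.86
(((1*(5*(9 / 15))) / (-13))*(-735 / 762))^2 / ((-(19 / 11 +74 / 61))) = -362490975 / 21512021492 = -0.02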